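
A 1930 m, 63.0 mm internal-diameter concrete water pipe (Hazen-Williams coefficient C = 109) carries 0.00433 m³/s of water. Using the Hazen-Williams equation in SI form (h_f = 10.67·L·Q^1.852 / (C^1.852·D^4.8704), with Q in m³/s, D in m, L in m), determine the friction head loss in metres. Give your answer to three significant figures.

h_f = 10.67·1930·0.00433^1.852 / (109^1.852·0.0630^4.8704) = 102.5 m

h_f ≈ 103 m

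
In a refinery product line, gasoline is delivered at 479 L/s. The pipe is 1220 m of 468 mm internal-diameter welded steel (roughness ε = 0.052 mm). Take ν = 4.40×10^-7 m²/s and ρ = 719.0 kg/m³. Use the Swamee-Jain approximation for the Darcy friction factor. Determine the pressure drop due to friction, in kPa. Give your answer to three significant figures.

Δp ≈ 93.3 kPa

V = 4Q/(πD²) = 4·0.479/(π·0.468²) = 2.785 m/s
Re = VD/ν = 2.785·0.468/4.40×10^-7 = 2.96×10^6 → turbulent
ε/D = 0.052/468 = 1.11×10^-4
Swamee-Jain: f = 0.01284
h_f = f(L/D)V²/(2g) = 0.01284·(1220/0.468)·2.785²/(2·9.81) = 13.22 m
Δp = ρg·h_f = 719.0·9.81·13.22 = 93.28 kPa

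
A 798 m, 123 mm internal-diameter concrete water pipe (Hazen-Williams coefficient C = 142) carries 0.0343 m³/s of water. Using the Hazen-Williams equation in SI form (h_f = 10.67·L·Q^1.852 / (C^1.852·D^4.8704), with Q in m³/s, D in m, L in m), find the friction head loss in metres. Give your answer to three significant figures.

h_f ≈ 46.1 m

h_f = 10.67·798·0.0343^1.852 / (142^1.852·0.123^4.8704) = 46.13 m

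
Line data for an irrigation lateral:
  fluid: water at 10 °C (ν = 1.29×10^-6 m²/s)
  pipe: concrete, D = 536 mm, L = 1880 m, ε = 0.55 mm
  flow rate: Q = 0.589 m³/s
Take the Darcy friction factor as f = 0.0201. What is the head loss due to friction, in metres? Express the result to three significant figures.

V = 4Q/(πD²) = 4·0.589/(π·0.536²) = 2.610 m/s
h_f = f(L/D)V²/(2g) = 0.02010·(1880/0.536)·2.610²/(2·9.81) = 24.48 m

h_f ≈ 24.5 m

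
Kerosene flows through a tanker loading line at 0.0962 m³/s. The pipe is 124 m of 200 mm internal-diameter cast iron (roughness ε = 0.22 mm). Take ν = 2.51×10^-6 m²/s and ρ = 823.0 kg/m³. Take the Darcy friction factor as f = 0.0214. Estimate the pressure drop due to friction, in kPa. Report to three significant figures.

V = 4Q/(πD²) = 4·0.0962/(π·0.200²) = 3.062 m/s
h_f = f(L/D)V²/(2g) = 0.02140·(124/0.200)·3.062²/(2·9.81) = 6.341 m
Δp = ρg·h_f = 823.0·9.81·6.341 = 51.19 kPa

Δp ≈ 51.2 kPa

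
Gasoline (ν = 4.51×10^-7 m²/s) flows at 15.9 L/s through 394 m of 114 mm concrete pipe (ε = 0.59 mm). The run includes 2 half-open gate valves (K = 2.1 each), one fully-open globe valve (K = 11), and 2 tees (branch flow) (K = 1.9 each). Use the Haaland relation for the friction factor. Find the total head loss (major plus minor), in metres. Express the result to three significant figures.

V = 4Q/(πD²) = 1.558 m/s; V²/2g = 0.1237 m
Re = 3.94×10^5, ε/D = 0.00518 → f = 0.03096 (Haaland)
Major: h_f = f(L/D)·V²/2g = 0.03096·3456·0.1237 = 13.24 m
Minor: ΣK = 19.0; h_m = ΣK·V²/2g = 2.350 m
Total H_L = 13.24 + 2.350 = 15.59 m

H_L ≈ 15.6 m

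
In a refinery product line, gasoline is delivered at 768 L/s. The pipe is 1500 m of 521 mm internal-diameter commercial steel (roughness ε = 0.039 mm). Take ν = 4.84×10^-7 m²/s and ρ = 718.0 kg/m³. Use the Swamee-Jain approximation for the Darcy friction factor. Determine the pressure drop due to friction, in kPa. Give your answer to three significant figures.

V = 4Q/(πD²) = 4·0.768/(π·0.521²) = 3.602 m/s
Re = VD/ν = 3.602·0.521/4.84×10^-7 = 3.88×10^6 → turbulent
ε/D = 0.039/521 = 7.49×10^-5
Swamee-Jain: f = 0.01198
h_f = f(L/D)V²/(2g) = 0.01198·(1500/0.521)·3.602²/(2·9.81) = 22.81 m
Δp = ρg·h_f = 718.0·9.81·22.81 = 160.6 kPa

Δp ≈ 161 kPa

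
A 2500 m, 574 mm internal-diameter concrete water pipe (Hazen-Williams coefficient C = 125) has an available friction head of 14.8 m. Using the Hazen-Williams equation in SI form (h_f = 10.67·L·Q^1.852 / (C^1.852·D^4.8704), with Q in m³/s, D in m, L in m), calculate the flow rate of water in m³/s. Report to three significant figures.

Rearranging: Q = [h_f·C^1.852·D^4.8704 / (10.67·L)]^(1/1.852)
Q = [14.8·125^1.852·0.574^4.8704 / (10.67·2500)]^0.540 = 0.5069 m³/s

Q ≈ 0.507 m³/s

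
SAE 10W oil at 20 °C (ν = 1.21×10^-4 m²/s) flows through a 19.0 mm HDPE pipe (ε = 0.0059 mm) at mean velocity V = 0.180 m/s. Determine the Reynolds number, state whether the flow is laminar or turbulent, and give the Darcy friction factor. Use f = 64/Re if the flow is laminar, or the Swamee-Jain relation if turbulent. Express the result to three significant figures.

Re ≈ 28.3; laminar; f = 64/Re ≈ 2.26

Re = VD/ν = 0.1800·0.0190/1.21×10^-4 = 28.3
Re < 2300 → laminar → f = 64/Re = 2.264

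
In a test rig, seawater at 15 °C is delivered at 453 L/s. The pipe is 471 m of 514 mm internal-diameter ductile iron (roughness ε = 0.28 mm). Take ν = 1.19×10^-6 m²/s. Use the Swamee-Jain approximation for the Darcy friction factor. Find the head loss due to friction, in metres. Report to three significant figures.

V = 4Q/(πD²) = 4·0.453/(π·0.514²) = 2.183 m/s
Re = VD/ν = 2.183·0.514/1.19×10^-6 = 9.43×10^5 → turbulent
ε/D = 0.28/514 = 5.45×10^-4
Swamee-Jain: f = 0.01763
h_f = f(L/D)V²/(2g) = 0.01763·(471/0.514)·2.183²/(2·9.81) = 3.923 m

h_f ≈ 3.92 m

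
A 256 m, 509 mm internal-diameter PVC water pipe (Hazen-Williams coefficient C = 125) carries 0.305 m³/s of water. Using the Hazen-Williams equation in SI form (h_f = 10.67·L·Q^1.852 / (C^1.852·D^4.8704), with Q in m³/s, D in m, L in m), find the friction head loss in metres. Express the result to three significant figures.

h_f = 10.67·256·0.305^1.852 / (125^1.852·0.509^4.8704) = 1.062 m

h_f ≈ 1.06 m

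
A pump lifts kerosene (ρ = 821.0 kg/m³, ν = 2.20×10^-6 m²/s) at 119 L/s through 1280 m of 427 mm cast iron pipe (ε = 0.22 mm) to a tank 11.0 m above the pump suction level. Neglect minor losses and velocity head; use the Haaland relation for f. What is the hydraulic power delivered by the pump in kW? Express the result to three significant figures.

P_hyd ≈ 12.5 kW

V = 4Q/(πD²) = 0.8310 m/s; Re = 1.61×10^5; ε/D = 5.15×10^-4; f = 0.01909
h_f = f(L/D)V²/2g = 2.014 m
Total head H = z + h_f = 11.0 + 2.014 = 13.01 m
P_hyd = ρgQH = 821.0·9.81·0.119·13.01 = 12.47 kW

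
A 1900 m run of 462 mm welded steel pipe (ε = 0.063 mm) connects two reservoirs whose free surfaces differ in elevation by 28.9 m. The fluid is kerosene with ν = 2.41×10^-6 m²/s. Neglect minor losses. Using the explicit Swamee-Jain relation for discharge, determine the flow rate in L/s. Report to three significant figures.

Swamee-Jain (Type II): Q = -0.965·√(gD⁵h_f/L)·ln[ε/(3.7D) + √(3.17ν²L/(gD³h_f))]
√(gD⁵h_f/L) = √(9.81·0.462⁵·28.9/1900) = 0.05604
ε/(3.7D) = 3.69×10^-5; √(3.17ν²L/(gD³h_f)) = 3.54×10^-5
Q = -0.965·0.05604·ln(7.223×10^-5) = 0.5157 m³/s
Check: V = 3.08 m/s, Re = 5.90×10^5, f = 0.01464, h_f = 29.0 m ≈ 28.9 m ✓

Q ≈ 516 L/s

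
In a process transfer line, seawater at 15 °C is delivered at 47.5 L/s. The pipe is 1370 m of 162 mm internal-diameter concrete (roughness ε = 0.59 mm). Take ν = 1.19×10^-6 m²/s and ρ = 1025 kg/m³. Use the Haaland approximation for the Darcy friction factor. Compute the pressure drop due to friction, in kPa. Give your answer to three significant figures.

Δp ≈ 646 kPa

V = 4Q/(πD²) = 4·0.0475/(π·0.162²) = 2.304 m/s
Re = VD/ν = 2.304·0.162/1.19×10^-6 = 3.14×10^5 → turbulent
ε/D = 0.59/162 = 0.00364
Haaland: f = 0.02805
h_f = f(L/D)V²/(2g) = 0.02805·(1370/0.162)·2.304²/(2·9.81) = 64.20 m
Δp = ρg·h_f = 1025·9.81·64.20 = 645.5 kPa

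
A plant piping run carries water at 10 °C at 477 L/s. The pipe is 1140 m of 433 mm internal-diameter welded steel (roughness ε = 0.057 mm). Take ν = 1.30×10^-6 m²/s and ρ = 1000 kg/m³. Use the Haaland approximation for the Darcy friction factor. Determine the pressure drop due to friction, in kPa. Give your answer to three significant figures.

Δp ≈ 189 kPa

V = 4Q/(πD²) = 4·0.477/(π·0.433²) = 3.239 m/s
Re = VD/ν = 3.239·0.433/1.30×10^-6 = 1.08×10^6 → turbulent
ε/D = 0.057/433 = 1.32×10^-4
Haaland: f = 0.01370
h_f = f(L/D)V²/(2g) = 0.01370·(1140/0.433)·3.239²/(2·9.81) = 19.29 m
Δp = ρg·h_f = 1000·9.81·19.29 = 189.2 kPa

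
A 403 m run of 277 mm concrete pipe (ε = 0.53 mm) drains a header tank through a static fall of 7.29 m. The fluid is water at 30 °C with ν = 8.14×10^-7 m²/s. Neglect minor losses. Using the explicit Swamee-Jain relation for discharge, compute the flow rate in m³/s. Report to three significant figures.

Q ≈ 0.123 m³/s

Swamee-Jain (Type II): Q = -0.965·√(gD⁵h_f/L)·ln[ε/(3.7D) + √(3.17ν²L/(gD³h_f))]
√(gD⁵h_f/L) = √(9.81·0.277⁵·7.29/403) = 0.01701
ε/(3.7D) = 5.17×10^-4; √(3.17ν²L/(gD³h_f)) = 2.36×10^-5
Q = -0.965·0.01701·ln(5.407×10^-4) = 0.1235 m³/s
Check: V = 2.05 m/s, Re = 6.97×10^5, f = 0.02351, h_f = 7.32 m ≈ 7.29 m ✓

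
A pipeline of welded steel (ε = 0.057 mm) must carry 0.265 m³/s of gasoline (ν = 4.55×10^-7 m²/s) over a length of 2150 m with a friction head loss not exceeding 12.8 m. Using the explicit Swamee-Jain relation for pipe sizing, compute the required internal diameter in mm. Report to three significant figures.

Swamee-Jain (Type III): D = 0.66·[ε^1.25·(LQ²/(gh_f))^4.75 + ν·Q^9.4·(L/(gh_f))^5.2]^0.04
LQ²/(gh_f) = 1.202; L/(gh_f) = 17.12
Term 1 = ε^1.25·(…)^4.75 = 1.19×10^-5; Term 2 = ν·Q^9.4·(…)^5.2 = 4.48×10^-6
D = 0.66·(1.19×10^-5 + 4.48×10^-6)^0.04 = 0.4247 m = 425 mm
Check: V = 1.87 m/s, Re = 1.75×10^6, f = 0.01352, h_f = 12.2 m ≈ 12.8 m ✓

D ≈ 425 mm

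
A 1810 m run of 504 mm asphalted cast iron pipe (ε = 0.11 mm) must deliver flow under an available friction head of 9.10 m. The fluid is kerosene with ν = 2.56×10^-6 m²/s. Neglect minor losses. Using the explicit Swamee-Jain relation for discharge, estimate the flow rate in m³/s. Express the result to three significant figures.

Q ≈ 0.350 m³/s

Swamee-Jain (Type II): Q = -0.965·√(gD⁵h_f/L)·ln[ε/(3.7D) + √(3.17ν²L/(gD³h_f))]
√(gD⁵h_f/L) = √(9.81·0.504⁵·9.10/1810) = 0.04005
ε/(3.7D) = 5.90×10^-5; √(3.17ν²L/(gD³h_f)) = 5.74×10^-5
Q = -0.965·0.04005·ln(1.163×10^-4) = 0.3501 m³/s
Check: V = 1.75 m/s, Re = 3.45×10^5, f = 0.01622, h_f = 9.14 m ≈ 9.10 m ✓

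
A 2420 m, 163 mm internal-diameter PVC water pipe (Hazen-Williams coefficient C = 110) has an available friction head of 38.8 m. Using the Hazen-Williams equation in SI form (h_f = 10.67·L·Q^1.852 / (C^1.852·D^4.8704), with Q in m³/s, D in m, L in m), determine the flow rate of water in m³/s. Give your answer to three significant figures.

Rearranging: Q = [h_f·C^1.852·D^4.8704 / (10.67·L)]^(1/1.852)
Q = [38.8·110^1.852·0.163^4.8704 / (10.67·2420)]^0.540 = 0.02788 m³/s

Q ≈ 0.0279 m³/s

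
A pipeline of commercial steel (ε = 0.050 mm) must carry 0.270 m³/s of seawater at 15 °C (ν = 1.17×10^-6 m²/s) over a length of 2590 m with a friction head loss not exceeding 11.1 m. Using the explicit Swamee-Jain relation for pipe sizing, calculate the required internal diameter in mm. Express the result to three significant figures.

Swamee-Jain (Type III): D = 0.66·[ε^1.25·(LQ²/(gh_f))^4.75 + ν·Q^9.4·(L/(gh_f))^5.2]^0.04
LQ²/(gh_f) = 1.734; L/(gh_f) = 23.79
Term 1 = ε^1.25·(…)^4.75 = 5.74×10^-5; Term 2 = ν·Q^9.4·(…)^5.2 = 7.58×10^-5
D = 0.66·(5.74×10^-5 + 7.58×10^-5)^0.04 = 0.4619 m = 462 mm
Check: V = 1.61 m/s, Re = 6.36×10^5, f = 0.01420, h_f = 10.5 m ≈ 11.1 m ✓

D ≈ 462 mm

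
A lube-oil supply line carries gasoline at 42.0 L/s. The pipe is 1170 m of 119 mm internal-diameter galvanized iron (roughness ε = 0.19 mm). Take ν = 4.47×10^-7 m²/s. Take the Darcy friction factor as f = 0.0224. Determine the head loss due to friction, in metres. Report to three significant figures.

h_f ≈ 160 m

V = 4Q/(πD²) = 4·0.0420/(π·0.119²) = 3.776 m/s
h_f = f(L/D)V²/(2g) = 0.02240·(1170/0.119)·3.776²/(2·9.81) = 160.1 m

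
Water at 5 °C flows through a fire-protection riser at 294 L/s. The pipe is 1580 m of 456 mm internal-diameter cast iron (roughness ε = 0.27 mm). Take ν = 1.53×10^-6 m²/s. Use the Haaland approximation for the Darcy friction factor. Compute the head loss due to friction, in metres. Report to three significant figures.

V = 4Q/(πD²) = 4·0.294/(π·0.456²) = 1.800 m/s
Re = VD/ν = 1.800·0.456/1.53×10^-6 = 5.37×10^5 → turbulent
ε/D = 0.27/456 = 5.92×10^-4
Haaland: f = 0.01809
h_f = f(L/D)V²/(2g) = 0.01809·(1580/0.456)·1.800²/(2·9.81) = 10.35 m

h_f ≈ 10.4 m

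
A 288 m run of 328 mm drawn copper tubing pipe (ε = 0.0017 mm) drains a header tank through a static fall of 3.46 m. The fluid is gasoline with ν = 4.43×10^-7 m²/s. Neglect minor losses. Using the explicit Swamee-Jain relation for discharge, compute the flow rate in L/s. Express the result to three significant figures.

Swamee-Jain (Type II): Q = -0.965·√(gD⁵h_f/L)·ln[ε/(3.7D) + √(3.17ν²L/(gD³h_f))]
√(gD⁵h_f/L) = √(9.81·0.328⁵·3.46/288) = 0.02115
ε/(3.7D) = 1.40×10^-6; √(3.17ν²L/(gD³h_f)) = 1.22×10^-5
Q = -0.965·0.02115·ln(1.363×10^-5) = 0.2287 m³/s
Check: V = 2.71 m/s, Re = 2.00×10^6, f = 0.01056, h_f = 3.46 m ≈ 3.46 m ✓

Q ≈ 229 L/s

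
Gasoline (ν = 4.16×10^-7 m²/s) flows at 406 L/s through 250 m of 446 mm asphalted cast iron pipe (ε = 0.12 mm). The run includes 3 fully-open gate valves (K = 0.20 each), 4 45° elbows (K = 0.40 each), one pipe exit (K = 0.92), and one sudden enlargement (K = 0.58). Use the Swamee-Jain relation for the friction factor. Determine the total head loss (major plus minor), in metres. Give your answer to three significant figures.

H_L ≈ 4.16 m

V = 4Q/(πD²) = 2.599 m/s; V²/2g = 0.3442 m
Re = 2.79×10^6, ε/D = 2.69×10^-4 → f = 0.01497 (Swamee-Jain)
Major: h_f = f(L/D)·V²/2g = 0.01497·560.5·0.3442 = 2.888 m
Minor: ΣK = 3.70; h_m = ΣK·V²/2g = 1.274 m
Total H_L = 2.888 + 1.274 = 4.161 m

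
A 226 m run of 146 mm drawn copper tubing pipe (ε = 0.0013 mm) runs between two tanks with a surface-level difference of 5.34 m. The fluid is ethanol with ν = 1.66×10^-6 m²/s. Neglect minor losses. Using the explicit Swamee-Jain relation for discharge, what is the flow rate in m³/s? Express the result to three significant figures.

Q ≈ 0.0344 m³/s

Swamee-Jain (Type II): Q = -0.965·√(gD⁵h_f/L)·ln[ε/(3.7D) + √(3.17ν²L/(gD³h_f))]
√(gD⁵h_f/L) = √(9.81·0.146⁵·5.34/226) = 0.003921
ε/(3.7D) = 2.41×10^-6; √(3.17ν²L/(gD³h_f)) = 1.10×10^-4
Q = -0.965·0.003921·ln(1.124×10^-4) = 0.03441 m³/s
Check: V = 2.06 m/s, Re = 1.81×10^5, f = 0.01592, h_f = 5.31 m ≈ 5.34 m ✓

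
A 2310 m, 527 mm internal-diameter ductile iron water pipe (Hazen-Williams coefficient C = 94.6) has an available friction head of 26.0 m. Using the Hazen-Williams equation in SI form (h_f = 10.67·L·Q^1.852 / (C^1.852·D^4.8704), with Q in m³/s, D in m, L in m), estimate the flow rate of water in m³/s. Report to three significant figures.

Q ≈ 0.433 m³/s

Rearranging: Q = [h_f·C^1.852·D^4.8704 / (10.67·L)]^(1/1.852)
Q = [26.0·94.6^1.852·0.527^4.8704 / (10.67·2310)]^0.540 = 0.4335 m³/s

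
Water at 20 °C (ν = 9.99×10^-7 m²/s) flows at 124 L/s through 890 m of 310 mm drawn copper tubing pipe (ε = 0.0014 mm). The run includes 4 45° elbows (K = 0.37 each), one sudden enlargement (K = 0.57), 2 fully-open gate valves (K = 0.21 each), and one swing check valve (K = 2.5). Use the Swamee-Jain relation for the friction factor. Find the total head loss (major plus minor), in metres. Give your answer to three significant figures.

H_L ≈ 5.87 m

V = 4Q/(πD²) = 1.643 m/s; V²/2g = 0.1376 m
Re = 5.10×10^5, ε/D = 4.52×10^-6 → f = 0.01312 (Swamee-Jain)
Major: h_f = f(L/D)·V²/2g = 0.01312·2871·0.1376 = 5.182 m
Minor: ΣK = 4.97; h_m = ΣK·V²/2g = 0.6837 m
Total H_L = 5.182 + 0.6837 = 5.865 m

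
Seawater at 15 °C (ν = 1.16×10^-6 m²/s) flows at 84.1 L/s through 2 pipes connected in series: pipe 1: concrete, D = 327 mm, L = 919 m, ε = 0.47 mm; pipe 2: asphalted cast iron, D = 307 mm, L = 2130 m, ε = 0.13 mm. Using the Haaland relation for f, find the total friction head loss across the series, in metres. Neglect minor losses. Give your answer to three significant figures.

H ≈ 11.2 m

Pipe 1: V = 1.001 m/s, Re = 2.82×10^5, ε/D = 0.00144, f = 0.02224, h_1 = f(L/D)V²/2g = 3.194 m
Pipe 2: V = 1.136 m/s, Re = 3.01×10^5, ε/D = 4.23×10^-4, f = 0.01761, h_2 = f(L/D)V²/2g = 8.039 m
Series → Q common, losses add: H = Σh = 11.23 m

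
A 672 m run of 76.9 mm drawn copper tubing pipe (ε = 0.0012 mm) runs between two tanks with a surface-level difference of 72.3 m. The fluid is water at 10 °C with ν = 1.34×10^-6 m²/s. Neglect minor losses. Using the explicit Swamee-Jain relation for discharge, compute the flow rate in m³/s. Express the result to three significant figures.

Q ≈ 0.0148 m³/s

Swamee-Jain (Type II): Q = -0.965·√(gD⁵h_f/L)·ln[ε/(3.7D) + √(3.17ν²L/(gD³h_f))]
√(gD⁵h_f/L) = √(9.81·0.0769⁵·72.3/672) = 0.001685
ε/(3.7D) = 4.22×10^-6; √(3.17ν²L/(gD³h_f)) = 1.09×10^-4
Q = -0.965·0.001685·ln(1.131×10^-4) = 0.01477 m³/s
Check: V = 3.18 m/s, Re = 1.83×10^5, f = 0.01595, h_f = 71.9 m ≈ 72.3 m ✓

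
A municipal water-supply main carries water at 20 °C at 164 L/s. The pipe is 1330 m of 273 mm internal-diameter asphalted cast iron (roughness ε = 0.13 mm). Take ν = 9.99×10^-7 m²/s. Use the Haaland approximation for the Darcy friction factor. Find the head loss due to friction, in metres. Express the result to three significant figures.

h_f ≈ 33.4 m

V = 4Q/(πD²) = 4·0.164/(π·0.273²) = 2.802 m/s
Re = VD/ν = 2.802·0.273/9.99×10^-7 = 7.66×10^5 → turbulent
ε/D = 0.13/273 = 4.76×10^-4
Haaland: f = 0.01714
h_f = f(L/D)V²/(2g) = 0.01714·(1330/0.273)·2.802²/(2·9.81) = 33.41 m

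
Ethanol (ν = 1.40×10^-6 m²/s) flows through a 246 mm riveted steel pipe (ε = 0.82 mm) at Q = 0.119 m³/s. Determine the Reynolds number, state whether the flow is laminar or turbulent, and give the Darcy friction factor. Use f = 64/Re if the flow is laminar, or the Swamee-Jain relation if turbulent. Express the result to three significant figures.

Re ≈ 4.40×10^5; turbulent; f ≈ 0.0274

V = 4Q/(πD²) = 2.504 m/s
Re = VD/ν = 2.504·0.246/1.40×10^-6 = 4.40×10^5
Re > 4000 → turbulent; ε/D = 0.00333
Swamee-Jain: f = 0.02736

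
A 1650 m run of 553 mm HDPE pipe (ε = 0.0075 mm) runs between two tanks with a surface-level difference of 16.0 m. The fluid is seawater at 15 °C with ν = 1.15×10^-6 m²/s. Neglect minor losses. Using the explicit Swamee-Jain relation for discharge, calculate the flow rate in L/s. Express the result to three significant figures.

Q ≈ 733 L/s

Swamee-Jain (Type II): Q = -0.965·√(gD⁵h_f/L)·ln[ε/(3.7D) + √(3.17ν²L/(gD³h_f))]
√(gD⁵h_f/L) = √(9.81·0.553⁵·16.0/1650) = 0.07014
ε/(3.7D) = 3.67×10^-6; √(3.17ν²L/(gD³h_f)) = 1.61×10^-5
Q = -0.965·0.07014·ln(1.981×10^-5) = 0.7330 m³/s
Check: V = 3.05 m/s, Re = 1.47×10^6, f = 0.01131, h_f = 16.0 m ≈ 16.0 m ✓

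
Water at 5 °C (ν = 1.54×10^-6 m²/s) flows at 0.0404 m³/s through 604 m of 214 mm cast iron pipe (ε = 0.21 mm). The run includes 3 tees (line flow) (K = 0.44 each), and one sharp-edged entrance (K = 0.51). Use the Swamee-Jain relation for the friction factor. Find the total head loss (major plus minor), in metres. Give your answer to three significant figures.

V = 4Q/(πD²) = 1.123 m/s; V²/2g = 0.06430 m
Re = 1.56×10^5, ε/D = 9.81×10^-4 → f = 0.02147 (Swamee-Jain)
Major: h_f = f(L/D)·V²/2g = 0.02147·2822·0.06430 = 3.896 m
Minor: ΣK = 1.83; h_m = ΣK·V²/2g = 0.1177 m
Total H_L = 3.896 + 0.1177 = 4.014 m

H_L ≈ 4.01 m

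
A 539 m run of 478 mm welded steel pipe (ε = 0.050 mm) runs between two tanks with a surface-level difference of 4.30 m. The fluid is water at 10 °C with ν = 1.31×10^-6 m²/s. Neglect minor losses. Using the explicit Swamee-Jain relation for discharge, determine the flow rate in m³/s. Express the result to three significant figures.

Swamee-Jain (Type II): Q = -0.965·√(gD⁵h_f/L)·ln[ε/(3.7D) + √(3.17ν²L/(gD³h_f))]
√(gD⁵h_f/L) = √(9.81·0.478⁵·4.30/539) = 0.04419
ε/(3.7D) = 2.83×10^-5; √(3.17ν²L/(gD³h_f)) = 2.52×10^-5
Q = -0.965·0.04419·ln(5.350×10^-5) = 0.4195 m³/s
Check: V = 2.34 m/s, Re = 8.53×10^5, f = 0.01376, h_f = 4.32 m ≈ 4.30 m ✓

Q ≈ 0.419 m³/s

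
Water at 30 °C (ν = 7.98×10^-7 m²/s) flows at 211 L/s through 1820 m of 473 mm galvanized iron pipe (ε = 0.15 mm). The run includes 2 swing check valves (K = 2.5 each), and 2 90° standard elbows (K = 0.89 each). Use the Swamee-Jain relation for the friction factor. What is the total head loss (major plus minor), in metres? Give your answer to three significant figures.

H_L ≈ 5.07 m

V = 4Q/(πD²) = 1.201 m/s; V²/2g = 0.07349 m
Re = 7.12×10^5, ε/D = 3.17×10^-4 → f = 0.01616 (Swamee-Jain)
Major: h_f = f(L/D)·V²/2g = 0.01616·3848·0.07349 = 4.571 m
Minor: ΣK = 6.78; h_m = ΣK·V²/2g = 0.4983 m
Total H_L = 4.571 + 0.4983 = 5.069 m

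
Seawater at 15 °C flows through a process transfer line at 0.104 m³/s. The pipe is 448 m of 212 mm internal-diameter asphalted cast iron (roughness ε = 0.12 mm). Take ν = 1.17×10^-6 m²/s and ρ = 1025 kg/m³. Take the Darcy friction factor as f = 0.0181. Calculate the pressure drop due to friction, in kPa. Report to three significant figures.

V = 4Q/(πD²) = 4·0.104/(π·0.212²) = 2.946 m/s
h_f = f(L/D)V²/(2g) = 0.01810·(448/0.212)·2.946²/(2·9.81) = 16.92 m
Δp = ρg·h_f = 1025·9.81·16.92 = 170.2 kPa

Δp ≈ 170 kPa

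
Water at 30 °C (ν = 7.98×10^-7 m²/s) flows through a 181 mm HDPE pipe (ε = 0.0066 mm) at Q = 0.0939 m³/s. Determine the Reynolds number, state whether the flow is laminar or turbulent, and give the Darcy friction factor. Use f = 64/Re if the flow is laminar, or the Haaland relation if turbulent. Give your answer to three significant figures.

V = 4Q/(πD²) = 3.649 m/s
Re = VD/ν = 3.649·0.181/7.98×10^-7 = 8.28×10^5
Re > 4000 → turbulent; ε/D = 3.65×10^-5
Haaland: f = 0.01257

Re ≈ 8.28×10^5; turbulent; f ≈ 0.0126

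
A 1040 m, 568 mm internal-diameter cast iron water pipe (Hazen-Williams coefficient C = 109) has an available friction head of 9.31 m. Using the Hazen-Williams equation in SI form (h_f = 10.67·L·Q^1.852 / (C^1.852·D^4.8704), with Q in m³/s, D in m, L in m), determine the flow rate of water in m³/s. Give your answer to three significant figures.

Rearranging: Q = [h_f·C^1.852·D^4.8704 / (10.67·L)]^(1/1.852)
Q = [9.31·109^1.852·0.568^4.8704 / (10.67·1040)]^0.540 = 0.5375 m³/s

Q ≈ 0.537 m³/s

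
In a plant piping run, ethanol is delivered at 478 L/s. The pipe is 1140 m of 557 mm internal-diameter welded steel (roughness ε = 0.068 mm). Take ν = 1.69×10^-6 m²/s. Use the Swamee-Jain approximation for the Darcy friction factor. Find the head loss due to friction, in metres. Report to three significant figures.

h_f ≈ 5.76 m

V = 4Q/(πD²) = 4·0.478/(π·0.557²) = 1.962 m/s
Re = VD/ν = 1.962·0.557/1.69×10^-6 = 6.47×10^5 → turbulent
ε/D = 0.068/557 = 1.22×10^-4
Swamee-Jain: f = 0.01434
h_f = f(L/D)V²/(2g) = 0.01434·(1140/0.557)·1.962²/(2·9.81) = 5.757 m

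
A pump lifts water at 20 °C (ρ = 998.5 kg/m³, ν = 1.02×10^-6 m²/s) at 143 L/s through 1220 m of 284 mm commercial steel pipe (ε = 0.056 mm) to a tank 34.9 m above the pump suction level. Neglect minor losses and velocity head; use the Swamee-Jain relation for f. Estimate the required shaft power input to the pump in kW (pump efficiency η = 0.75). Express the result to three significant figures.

V = 4Q/(πD²) = 2.257 m/s; Re = 6.29×10^5; ε/D = 1.97×10^-4; f = 0.01520
h_f = f(L/D)V²/2g = 16.96 m
Total head H = z + h_f = 34.9 + 16.96 = 51.86 m
P_hyd = ρgQH = 998.5·9.81·0.143·51.86 = 72.64 kW
P_shaft = P_hyd/η = 72.64/0.75 = 96.85 kW

P_shaft ≈ 96.9 kW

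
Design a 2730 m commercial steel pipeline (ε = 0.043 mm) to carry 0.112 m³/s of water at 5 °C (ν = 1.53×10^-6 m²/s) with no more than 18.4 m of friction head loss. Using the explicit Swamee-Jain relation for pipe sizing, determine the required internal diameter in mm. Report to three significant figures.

D ≈ 304 mm

Swamee-Jain (Type III): D = 0.66·[ε^1.25·(LQ²/(gh_f))^4.75 + ν·Q^9.4·(L/(gh_f))^5.2]^0.04
LQ²/(gh_f) = 0.1897; L/(gh_f) = 15.12
Term 1 = ε^1.25·(…)^4.75 = 1.30×10^-9; Term 2 = ν·Q^9.4·(…)^5.2 = 2.41×10^-9
D = 0.66·(1.30×10^-9 + 2.41×10^-9)^0.04 = 0.3036 m = 304 mm
Check: V = 1.55 m/s, Re = 3.07×10^5, f = 0.01577, h_f = 17.3 m ≈ 18.4 m ✓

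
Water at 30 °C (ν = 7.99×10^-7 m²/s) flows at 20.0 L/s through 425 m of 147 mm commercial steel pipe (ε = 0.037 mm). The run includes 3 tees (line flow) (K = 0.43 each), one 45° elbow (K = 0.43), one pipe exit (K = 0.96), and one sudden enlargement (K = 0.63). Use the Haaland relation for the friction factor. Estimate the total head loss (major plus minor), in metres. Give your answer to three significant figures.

V = 4Q/(πD²) = 1.178 m/s; V²/2g = 0.07078 m
Re = 2.17×10^5, ε/D = 2.52×10^-4 → f = 0.01704 (Haaland)
Major: h_f = f(L/D)·V²/2g = 0.01704·2891·0.07078 = 3.487 m
Minor: ΣK = 3.31; h_m = ΣK·V²/2g = 0.2343 m
Total H_L = 3.487 + 0.2343 = 3.722 m

H_L ≈ 3.72 m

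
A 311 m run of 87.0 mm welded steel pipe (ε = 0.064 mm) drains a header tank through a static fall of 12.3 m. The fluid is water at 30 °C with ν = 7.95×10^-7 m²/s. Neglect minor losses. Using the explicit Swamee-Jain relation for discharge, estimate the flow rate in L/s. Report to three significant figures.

Q ≈ 10.9 L/s

Swamee-Jain (Type II): Q = -0.965·√(gD⁵h_f/L)·ln[ε/(3.7D) + √(3.17ν²L/(gD³h_f))]
√(gD⁵h_f/L) = √(9.81·0.0870⁵·12.3/311) = 0.001391
ε/(3.7D) = 1.99×10^-4; √(3.17ν²L/(gD³h_f)) = 8.86×10^-5
Q = -0.965·0.001391·ln(2.874×10^-4) = 0.01094 m³/s
Check: V = 1.84 m/s, Re = 2.01×10^5, f = 0.02007, h_f = 12.4 m ≈ 12.3 m ✓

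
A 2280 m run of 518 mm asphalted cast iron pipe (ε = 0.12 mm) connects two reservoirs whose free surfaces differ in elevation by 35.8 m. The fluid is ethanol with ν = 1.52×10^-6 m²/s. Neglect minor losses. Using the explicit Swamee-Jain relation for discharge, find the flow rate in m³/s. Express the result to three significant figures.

Q ≈ 0.689 m³/s

Swamee-Jain (Type II): Q = -0.965·√(gD⁵h_f/L)·ln[ε/(3.7D) + √(3.17ν²L/(gD³h_f))]
√(gD⁵h_f/L) = √(9.81·0.518⁵·35.8/2280) = 0.07579
ε/(3.7D) = 6.26×10^-5; √(3.17ν²L/(gD³h_f)) = 1.85×10^-5
Q = -0.965·0.07579·ln(8.111×10^-5) = 0.6890 m³/s
Check: V = 3.27 m/s, Re = 1.11×10^6, f = 0.01502, h_f = 36.0 m ≈ 35.8 m ✓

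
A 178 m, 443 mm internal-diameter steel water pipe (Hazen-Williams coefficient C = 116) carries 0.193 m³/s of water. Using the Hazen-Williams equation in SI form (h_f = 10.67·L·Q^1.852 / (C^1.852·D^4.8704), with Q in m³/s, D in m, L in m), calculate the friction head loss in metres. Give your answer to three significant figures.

h_f ≈ 0.715 m

h_f = 10.67·178·0.193^1.852 / (116^1.852·0.443^4.8704) = 0.7149 m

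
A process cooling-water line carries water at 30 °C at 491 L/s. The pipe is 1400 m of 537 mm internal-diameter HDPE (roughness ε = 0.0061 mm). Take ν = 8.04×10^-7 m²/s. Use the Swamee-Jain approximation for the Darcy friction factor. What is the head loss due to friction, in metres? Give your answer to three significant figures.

h_f ≈ 7.03 m

V = 4Q/(πD²) = 4·0.491/(π·0.537²) = 2.168 m/s
Re = VD/ν = 2.168·0.537/8.04×10^-7 = 1.45×10^6 → turbulent
ε/D = 0.0061/537 = 1.14×10^-5
Swamee-Jain: f = 0.01126
h_f = f(L/D)V²/(2g) = 0.01126·(1400/0.537)·2.168²/(2·9.81) = 7.034 m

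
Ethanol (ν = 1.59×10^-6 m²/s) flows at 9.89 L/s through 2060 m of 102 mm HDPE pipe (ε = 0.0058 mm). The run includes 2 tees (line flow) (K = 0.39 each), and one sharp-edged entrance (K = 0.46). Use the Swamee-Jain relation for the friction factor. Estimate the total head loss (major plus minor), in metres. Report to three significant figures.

H_L ≈ 29.0 m

V = 4Q/(πD²) = 1.210 m/s; V²/2g = 0.07466 m
Re = 7.76×10^4, ε/D = 5.69×10^-5 → f = 0.01914 (Swamee-Jain)
Major: h_f = f(L/D)·V²/2g = 0.01914·20196·0.07466 = 28.87 m
Minor: ΣK = 1.24; h_m = ΣK·V²/2g = 0.09258 m
Total H_L = 28.87 + 0.09258 = 28.96 m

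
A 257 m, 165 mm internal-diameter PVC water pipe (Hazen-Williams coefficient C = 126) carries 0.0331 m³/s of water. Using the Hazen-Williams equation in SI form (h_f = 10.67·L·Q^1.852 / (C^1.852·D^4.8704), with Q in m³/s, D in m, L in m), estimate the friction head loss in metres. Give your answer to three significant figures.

h_f ≈ 4.15 m

h_f = 10.67·257·0.0331^1.852 / (126^1.852·0.165^4.8704) = 4.150 m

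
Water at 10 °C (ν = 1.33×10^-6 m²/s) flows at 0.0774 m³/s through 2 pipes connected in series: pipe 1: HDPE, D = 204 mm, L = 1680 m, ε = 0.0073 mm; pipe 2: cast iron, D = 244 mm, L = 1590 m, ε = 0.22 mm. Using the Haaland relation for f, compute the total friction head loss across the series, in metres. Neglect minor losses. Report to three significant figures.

Pipe 1: V = 2.368 m/s, Re = 3.63×10^5, ε/D = 3.58×10^-5, f = 0.01419, h_1 = f(L/D)V²/2g = 33.41 m
Pipe 2: V = 1.655 m/s, Re = 3.04×10^5, ε/D = 9.02×10^-4, f = 0.02009, h_2 = f(L/D)V²/2g = 18.28 m
Series → Q common, losses add: H = Σh = 51.69 m

H ≈ 51.7 m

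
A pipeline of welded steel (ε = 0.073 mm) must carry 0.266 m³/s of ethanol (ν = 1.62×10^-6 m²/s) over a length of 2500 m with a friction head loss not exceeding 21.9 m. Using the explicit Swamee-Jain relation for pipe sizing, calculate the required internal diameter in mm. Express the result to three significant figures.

Swamee-Jain (Type III): D = 0.66·[ε^1.25·(LQ²/(gh_f))^4.75 + ν·Q^9.4·(L/(gh_f))^5.2]^0.04
LQ²/(gh_f) = 0.8234; L/(gh_f) = 11.64
Term 1 = ε^1.25·(…)^4.75 = 2.68×10^-6; Term 2 = ν·Q^9.4·(…)^5.2 = 2.22×10^-6
D = 0.66·(2.68×10^-6 + 2.22×10^-6)^0.04 = 0.4047 m = 405 mm
Check: V = 2.07 m/s, Re = 5.17×10^5, f = 0.01528, h_f = 20.6 m ≈ 21.9 m ✓

D ≈ 405 mm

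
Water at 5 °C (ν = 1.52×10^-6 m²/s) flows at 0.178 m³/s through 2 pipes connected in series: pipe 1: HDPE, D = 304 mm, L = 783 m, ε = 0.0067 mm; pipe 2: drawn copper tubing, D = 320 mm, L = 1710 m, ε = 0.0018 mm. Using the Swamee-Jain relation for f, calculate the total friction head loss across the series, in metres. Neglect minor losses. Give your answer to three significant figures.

Pipe 1: V = 2.452 m/s, Re = 4.90×10^5, ε/D = 2.20×10^-5, f = 0.01348, h_1 = f(L/D)V²/2g = 10.64 m
Pipe 2: V = 2.213 m/s, Re = 4.66×10^5, ε/D = 5.62×10^-6, f = 0.01334, h_2 = f(L/D)V²/2g = 17.80 m
Series → Q common, losses add: H = Σh = 28.45 m

H ≈ 28.4 m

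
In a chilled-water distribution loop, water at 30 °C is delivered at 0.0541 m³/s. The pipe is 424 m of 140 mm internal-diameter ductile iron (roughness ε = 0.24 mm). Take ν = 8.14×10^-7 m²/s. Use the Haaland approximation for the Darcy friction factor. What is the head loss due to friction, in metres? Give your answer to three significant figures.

V = 4Q/(πD²) = 4·0.0541/(π·0.140²) = 3.514 m/s
Re = VD/ν = 3.514·0.140/8.14×10^-7 = 6.04×10^5 → turbulent
ε/D = 0.24/140 = 0.00171
Haaland: f = 0.02283
h_f = f(L/D)V²/(2g) = 0.02283·(424/0.140)·3.514²/(2·9.81) = 43.53 m

h_f ≈ 43.5 m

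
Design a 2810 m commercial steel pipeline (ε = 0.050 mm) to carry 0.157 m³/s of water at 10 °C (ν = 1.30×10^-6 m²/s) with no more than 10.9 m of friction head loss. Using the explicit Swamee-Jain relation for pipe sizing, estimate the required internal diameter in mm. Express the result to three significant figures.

D ≈ 385 mm

Swamee-Jain (Type III): D = 0.66·[ε^1.25·(LQ²/(gh_f))^4.75 + ν·Q^9.4·(L/(gh_f))^5.2]^0.04
LQ²/(gh_f) = 0.6478; L/(gh_f) = 26.28
Term 1 = ε^1.25·(…)^4.75 = 5.34×10^-7; Term 2 = ν·Q^9.4·(…)^5.2 = 8.66×10^-7
D = 0.66·(5.34×10^-7 + 8.66×10^-7)^0.04 = 0.3849 m = 385 mm
Check: V = 1.35 m/s, Re = 3.99×10^5, f = 0.01517, h_f = 10.3 m ≈ 10.9 m ✓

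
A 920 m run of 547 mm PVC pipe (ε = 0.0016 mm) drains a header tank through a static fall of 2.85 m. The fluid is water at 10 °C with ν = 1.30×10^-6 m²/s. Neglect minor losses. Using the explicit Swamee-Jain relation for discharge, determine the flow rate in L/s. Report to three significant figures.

Swamee-Jain (Type II): Q = -0.965·√(gD⁵h_f/L)·ln[ε/(3.7D) + √(3.17ν²L/(gD³h_f))]
√(gD⁵h_f/L) = √(9.81·0.547⁵·2.85/920) = 0.03858
ε/(3.7D) = 7.91×10^-7; √(3.17ν²L/(gD³h_f)) = 3.28×10^-5
Q = -0.965·0.03858·ln(3.361×10^-5) = 0.3835 m³/s
Check: V = 1.63 m/s, Re = 6.87×10^5, f = 0.01244, h_f = 2.84 m ≈ 2.85 m ✓

Q ≈ 383 L/s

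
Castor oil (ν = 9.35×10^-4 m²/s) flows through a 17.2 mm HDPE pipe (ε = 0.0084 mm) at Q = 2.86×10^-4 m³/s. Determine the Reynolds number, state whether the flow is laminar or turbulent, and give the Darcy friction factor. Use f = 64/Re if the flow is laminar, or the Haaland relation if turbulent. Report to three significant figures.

Re ≈ 22.6; laminar; f = 64/Re ≈ 2.83

V = 4Q/(πD²) = 1.231 m/s
Re = VD/ν = 1.231·0.0172/9.35×10^-4 = 22.6
Re < 2300 → laminar → f = 64/Re = 2.826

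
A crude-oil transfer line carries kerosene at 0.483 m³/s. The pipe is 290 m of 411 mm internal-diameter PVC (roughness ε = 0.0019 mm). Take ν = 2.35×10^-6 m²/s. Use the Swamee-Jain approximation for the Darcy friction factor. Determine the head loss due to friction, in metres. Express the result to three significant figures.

V = 4Q/(πD²) = 4·0.483/(π·0.411²) = 3.641 m/s
Re = VD/ν = 3.641·0.411/2.35×10^-6 = 6.37×10^5 → turbulent
ε/D = 0.0019/411 = 4.62×10^-6
Swamee-Jain: f = 0.01263
h_f = f(L/D)V²/(2g) = 0.01263·(290/0.411)·3.641²/(2·9.81) = 6.020 m

h_f ≈ 6.02 m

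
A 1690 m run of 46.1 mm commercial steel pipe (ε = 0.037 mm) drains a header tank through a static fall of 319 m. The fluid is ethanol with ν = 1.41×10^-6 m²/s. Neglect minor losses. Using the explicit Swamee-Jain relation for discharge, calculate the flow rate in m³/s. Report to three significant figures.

Swamee-Jain (Type II): Q = -0.965·√(gD⁵h_f/L)·ln[ε/(3.7D) + √(3.17ν²L/(gD³h_f))]
√(gD⁵h_f/L) = √(9.81·0.0461⁵·319/1690) = 6.209×10^-4
ε/(3.7D) = 2.17×10^-4; √(3.17ν²L/(gD³h_f)) = 1.86×10^-4
Q = -0.965·6.209×10^-4·ln(4.033×10^-4) = 0.004683 m³/s
Check: V = 2.81 m/s, Re = 9.17×10^4, f = 0.02183, h_f = 321 m ≈ 319 m ✓

Q ≈ 0.00468 m³/s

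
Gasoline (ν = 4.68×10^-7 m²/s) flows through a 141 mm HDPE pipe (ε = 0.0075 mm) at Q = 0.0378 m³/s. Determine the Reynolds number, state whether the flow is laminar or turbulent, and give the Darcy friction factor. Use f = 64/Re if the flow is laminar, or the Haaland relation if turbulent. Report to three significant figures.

Re ≈ 7.29×10^5; turbulent; f ≈ 0.0130

V = 4Q/(πD²) = 2.421 m/s
Re = VD/ν = 2.421·0.141/4.68×10^-7 = 7.29×10^5
Re > 4000 → turbulent; ε/D = 5.32×10^-5
Haaland: f = 0.01305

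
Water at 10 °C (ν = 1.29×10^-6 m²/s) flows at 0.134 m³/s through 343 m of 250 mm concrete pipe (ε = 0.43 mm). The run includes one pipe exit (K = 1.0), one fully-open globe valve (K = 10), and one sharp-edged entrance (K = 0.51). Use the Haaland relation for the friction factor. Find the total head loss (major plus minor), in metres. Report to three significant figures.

H_L ≈ 16.3 m

V = 4Q/(πD²) = 2.730 m/s; V²/2g = 0.3798 m
Re = 5.29×10^5, ε/D = 0.00172 → f = 0.02289 (Haaland)
Major: h_f = f(L/D)·V²/2g = 0.02289·1372·0.3798 = 11.93 m
Minor: ΣK = 11.5; h_m = ΣK·V²/2g = 4.372 m
Total H_L = 11.93 + 4.372 = 16.30 m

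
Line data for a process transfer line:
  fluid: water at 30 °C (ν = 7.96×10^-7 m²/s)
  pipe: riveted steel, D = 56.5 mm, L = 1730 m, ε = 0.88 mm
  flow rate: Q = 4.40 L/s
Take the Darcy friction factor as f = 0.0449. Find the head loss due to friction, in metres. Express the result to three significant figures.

h_f ≈ 216 m

V = 4Q/(πD²) = 4·0.00440/(π·0.0565²) = 1.755 m/s
h_f = f(L/D)V²/(2g) = 0.04490·(1730/0.0565)·1.755²/(2·9.81) = 215.8 m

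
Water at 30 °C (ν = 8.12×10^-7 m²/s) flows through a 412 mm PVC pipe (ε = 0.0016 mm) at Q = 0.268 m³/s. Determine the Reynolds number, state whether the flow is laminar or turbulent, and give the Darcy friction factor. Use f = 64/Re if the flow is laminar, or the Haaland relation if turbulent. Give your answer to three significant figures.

Re ≈ 1.02×10^6; turbulent; f ≈ 0.0116

V = 4Q/(πD²) = 2.010 m/s
Re = VD/ν = 2.010·0.412/8.12×10^-7 = 1.02×10^6
Re > 4000 → turbulent; ε/D = 3.88×10^-6
Haaland: f = 0.01161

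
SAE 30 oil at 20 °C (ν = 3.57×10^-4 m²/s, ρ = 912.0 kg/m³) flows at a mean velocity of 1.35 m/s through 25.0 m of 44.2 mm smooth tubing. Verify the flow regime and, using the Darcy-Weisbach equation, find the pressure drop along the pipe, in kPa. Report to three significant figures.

Δp ≈ 180 kPa

Re = VD/ν = 1.35·0.04420/3.57×10^-4 = 167 → laminar (Re < 2300)
f = 64/Re = 0.3829
h_f = f(L/D)V²/(2g) = 0.3829·(25.0/0.04420)·1.35²/(2·9.81) = 20.12 m
Δp = ρg·h_f = 912.0·9.81·20.12 = 180.0 kPa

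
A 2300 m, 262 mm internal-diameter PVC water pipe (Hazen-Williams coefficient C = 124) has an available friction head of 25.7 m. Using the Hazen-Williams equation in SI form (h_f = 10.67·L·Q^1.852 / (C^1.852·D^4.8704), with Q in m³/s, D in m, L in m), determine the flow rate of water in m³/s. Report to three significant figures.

Q ≈ 0.0901 m³/s

Rearranging: Q = [h_f·C^1.852·D^4.8704 / (10.67·L)]^(1/1.852)
Q = [25.7·124^1.852·0.262^4.8704 / (10.67·2300)]^0.540 = 0.09008 m³/s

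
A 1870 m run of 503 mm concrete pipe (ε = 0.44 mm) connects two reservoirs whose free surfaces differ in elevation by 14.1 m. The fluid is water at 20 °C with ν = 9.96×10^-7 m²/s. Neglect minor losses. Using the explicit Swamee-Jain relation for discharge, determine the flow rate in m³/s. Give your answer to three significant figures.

Swamee-Jain (Type II): Q = -0.965·√(gD⁵h_f/L)·ln[ε/(3.7D) + √(3.17ν²L/(gD³h_f))]
√(gD⁵h_f/L) = √(9.81·0.503⁵·14.1/1870) = 0.04880
ε/(3.7D) = 2.36×10^-4; √(3.17ν²L/(gD³h_f)) = 1.83×10^-5
Q = -0.965·0.04880·ln(2.547×10^-4) = 0.3897 m³/s
Check: V = 1.96 m/s, Re = 9.90×10^5, f = 0.01944, h_f = 14.2 m ≈ 14.1 m ✓

Q ≈ 0.390 m³/s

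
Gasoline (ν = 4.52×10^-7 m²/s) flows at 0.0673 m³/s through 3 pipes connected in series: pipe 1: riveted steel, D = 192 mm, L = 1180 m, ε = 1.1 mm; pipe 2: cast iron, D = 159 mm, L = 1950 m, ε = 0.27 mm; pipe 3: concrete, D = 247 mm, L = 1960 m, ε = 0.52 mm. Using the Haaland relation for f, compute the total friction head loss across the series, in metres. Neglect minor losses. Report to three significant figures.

Pipe 1: V = 2.324 m/s, Re = 9.87×10^5, ε/D = 0.00573, f = 0.03180, h_1 = f(L/D)V²/2g = 53.83 m
Pipe 2: V = 3.389 m/s, Re = 1.19×10^6, ε/D = 0.00170, f = 0.02263, h_2 = f(L/D)V²/2g = 162.5 m
Pipe 3: V = 1.405 m/s, Re = 7.68×10^5, ε/D = 0.00211, f = 0.02399, h_3 = f(L/D)V²/2g = 19.14 m
Series → Q common, losses add: H = Σh = 235.5 m

H ≈ 235 m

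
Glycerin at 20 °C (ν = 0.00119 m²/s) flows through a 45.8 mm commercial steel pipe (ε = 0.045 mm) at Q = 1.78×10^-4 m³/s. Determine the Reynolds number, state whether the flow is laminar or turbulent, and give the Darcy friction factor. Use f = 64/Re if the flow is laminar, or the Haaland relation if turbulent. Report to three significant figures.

V = 4Q/(πD²) = 0.1080 m/s
Re = VD/ν = 0.1080·0.0458/0.00119 = 4.16
Re < 2300 → laminar → f = 64/Re = 15.39

Re ≈ 4.16; laminar; f = 64/Re ≈ 15.4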